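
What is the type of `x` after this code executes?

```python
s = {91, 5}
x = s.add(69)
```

set.add() returns None (mutates in place)

NoneType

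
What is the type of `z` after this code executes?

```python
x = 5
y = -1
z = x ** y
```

int ** negative = float

float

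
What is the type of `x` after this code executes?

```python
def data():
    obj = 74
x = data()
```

Function without return returns None

NoneType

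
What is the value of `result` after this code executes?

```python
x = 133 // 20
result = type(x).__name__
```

x is int; result = 'int'

'int'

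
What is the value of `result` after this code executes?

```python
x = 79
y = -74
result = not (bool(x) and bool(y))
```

x = 79; y = -74; result = False

False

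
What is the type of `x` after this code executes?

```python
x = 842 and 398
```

'and' with truthy values returns last operand (int)

int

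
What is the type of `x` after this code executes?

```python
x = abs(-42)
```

abs() of int returns int

int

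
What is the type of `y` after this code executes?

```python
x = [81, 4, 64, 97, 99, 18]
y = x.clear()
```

list.clear() returns None

NoneType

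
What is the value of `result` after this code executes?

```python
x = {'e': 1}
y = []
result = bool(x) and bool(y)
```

x = {'e': 1}; y = []; result = False

False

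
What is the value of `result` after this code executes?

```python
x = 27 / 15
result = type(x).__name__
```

x is float; result = 'float'

'float'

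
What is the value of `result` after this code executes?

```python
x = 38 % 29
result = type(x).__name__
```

x is int; result = 'int'

'int'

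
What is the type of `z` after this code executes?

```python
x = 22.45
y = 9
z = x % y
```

float % int = float

float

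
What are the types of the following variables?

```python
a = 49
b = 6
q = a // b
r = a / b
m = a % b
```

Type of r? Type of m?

/ returns float; % of ints returns int

float, int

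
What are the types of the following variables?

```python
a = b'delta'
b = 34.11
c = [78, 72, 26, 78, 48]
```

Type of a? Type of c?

a is assigned a bytes literal (b'...' prefix); c is assigned a list literal (square brackets)

bytes, list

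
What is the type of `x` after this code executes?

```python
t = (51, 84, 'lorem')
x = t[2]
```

Index 2 of tuple is a str literal

str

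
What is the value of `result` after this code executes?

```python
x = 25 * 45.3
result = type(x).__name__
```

x is float; result = 'float'

'float'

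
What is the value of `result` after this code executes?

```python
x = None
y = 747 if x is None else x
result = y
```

x = None; y = 747; result = 747

747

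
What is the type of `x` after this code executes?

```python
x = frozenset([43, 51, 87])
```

frozenset() returns frozenset

frozenset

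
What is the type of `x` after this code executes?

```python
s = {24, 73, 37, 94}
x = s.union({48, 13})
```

set.union() returns a new set

set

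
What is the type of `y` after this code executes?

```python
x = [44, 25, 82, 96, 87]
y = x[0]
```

Indexing list[int] returns int

int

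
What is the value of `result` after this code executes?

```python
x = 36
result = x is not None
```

x = 36; result = True

True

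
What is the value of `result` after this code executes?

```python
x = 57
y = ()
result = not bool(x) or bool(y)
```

x = 57; y = (); result = False

False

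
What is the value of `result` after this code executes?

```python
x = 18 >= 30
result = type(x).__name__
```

x is bool; result = 'bool'

'bool'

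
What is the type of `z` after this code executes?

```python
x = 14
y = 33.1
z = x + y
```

int + float = float

float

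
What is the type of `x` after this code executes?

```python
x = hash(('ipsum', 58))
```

hash() returns int

int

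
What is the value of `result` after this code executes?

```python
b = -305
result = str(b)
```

b = -305; result = '-305'

'-305'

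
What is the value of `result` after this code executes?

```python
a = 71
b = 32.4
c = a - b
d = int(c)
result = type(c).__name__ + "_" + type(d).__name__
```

a is int; b is float; c is float; d is int; result = 'float_int'

'float_int'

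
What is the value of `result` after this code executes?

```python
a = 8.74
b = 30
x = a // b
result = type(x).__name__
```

a is float; b is int; x is float; result = 'float'

'float'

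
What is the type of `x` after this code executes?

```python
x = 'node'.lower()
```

str.lower() returns str

str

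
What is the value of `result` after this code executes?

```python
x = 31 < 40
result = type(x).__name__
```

x is bool; result = 'bool'

'bool'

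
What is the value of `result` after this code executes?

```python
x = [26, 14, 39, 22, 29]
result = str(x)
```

x = [26, 14, 39, 22, 29]; result = '[26, 14, 39, 22, 29]'

'[26, 14, 39, 22, 29]'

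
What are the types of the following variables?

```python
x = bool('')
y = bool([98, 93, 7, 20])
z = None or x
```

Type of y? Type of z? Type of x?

bool() returns bool; None or bool returns the bool; bool() returns bool

bool, bool, bool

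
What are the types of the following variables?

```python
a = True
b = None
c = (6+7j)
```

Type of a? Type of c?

a is assigned the constant True, which has type bool; c is assigned (6+7j), an int plus an imaginary literal (j suffix), which evaluates to complex

bool, complex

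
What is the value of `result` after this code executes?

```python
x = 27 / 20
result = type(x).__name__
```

x is float; result = 'float'

'float'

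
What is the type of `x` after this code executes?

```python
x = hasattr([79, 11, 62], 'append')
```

hasattr() returns bool

bool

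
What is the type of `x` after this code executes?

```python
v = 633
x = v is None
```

'is' comparison returns bool

bool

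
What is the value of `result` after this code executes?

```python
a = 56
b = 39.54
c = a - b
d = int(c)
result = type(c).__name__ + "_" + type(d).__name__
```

a is int; b is float; c is float; d is int; result = 'float_int'

'float_int'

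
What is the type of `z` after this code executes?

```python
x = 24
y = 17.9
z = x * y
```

int * float = float

float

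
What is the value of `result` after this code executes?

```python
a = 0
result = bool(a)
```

a = 0; result = False

False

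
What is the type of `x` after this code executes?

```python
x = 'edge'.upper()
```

str.upper() returns str

str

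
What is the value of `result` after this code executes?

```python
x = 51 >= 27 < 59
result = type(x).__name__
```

x is bool; result = 'bool'

'bool'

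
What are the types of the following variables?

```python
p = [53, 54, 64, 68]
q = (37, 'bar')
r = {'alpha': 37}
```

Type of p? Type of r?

p is assigned a list literal (square brackets); r is assigned a dict literal ({key: value})

list, dict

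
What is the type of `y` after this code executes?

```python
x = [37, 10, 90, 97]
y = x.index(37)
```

list.index() returns int

int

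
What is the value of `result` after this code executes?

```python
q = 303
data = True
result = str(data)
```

q = 303; data = True; result = 'True'

'True'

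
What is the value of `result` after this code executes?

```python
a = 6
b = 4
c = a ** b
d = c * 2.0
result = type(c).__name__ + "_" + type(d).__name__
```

a is int; b is int; c is int; d is float; result = 'int_float'

'int_float'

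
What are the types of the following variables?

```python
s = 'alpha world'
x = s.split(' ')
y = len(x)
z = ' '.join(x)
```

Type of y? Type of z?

len() returns int; str.join() returns str

int, str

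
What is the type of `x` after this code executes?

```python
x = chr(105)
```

chr() returns str (single char)

str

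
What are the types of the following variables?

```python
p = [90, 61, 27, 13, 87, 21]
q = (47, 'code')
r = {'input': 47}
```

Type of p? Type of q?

p is assigned a list literal (square brackets); q is assigned a tuple (parenthesized, comma-separated values)

list, tuple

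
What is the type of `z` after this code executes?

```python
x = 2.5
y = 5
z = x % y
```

float % int = float

float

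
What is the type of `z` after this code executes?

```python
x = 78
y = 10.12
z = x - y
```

int - float = float

float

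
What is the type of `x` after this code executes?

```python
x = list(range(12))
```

list(range()) returns list

list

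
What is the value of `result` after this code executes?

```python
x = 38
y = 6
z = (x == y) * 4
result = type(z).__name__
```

x is int; y is int; z is int; result = 'int'

'int'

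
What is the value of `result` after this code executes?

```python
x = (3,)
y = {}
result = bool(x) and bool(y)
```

x = (3,); y = {}; result = False

False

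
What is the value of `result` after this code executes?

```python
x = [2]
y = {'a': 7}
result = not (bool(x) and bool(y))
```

x = [2]; y = {'a': 7}; result = False

False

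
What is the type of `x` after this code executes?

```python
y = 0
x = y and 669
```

'and' returns first falsy value (0 is int)

int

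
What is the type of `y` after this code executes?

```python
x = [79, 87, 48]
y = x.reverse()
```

list.reverse() returns None

NoneType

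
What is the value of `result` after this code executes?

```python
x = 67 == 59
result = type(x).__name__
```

x is bool; result = 'bool'

'bool'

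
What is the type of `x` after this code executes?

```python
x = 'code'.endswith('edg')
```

str.endswith() returns bool

bool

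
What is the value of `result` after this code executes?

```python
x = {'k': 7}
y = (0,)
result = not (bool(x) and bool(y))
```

x = {'k': 7}; y = (0,); result = False

False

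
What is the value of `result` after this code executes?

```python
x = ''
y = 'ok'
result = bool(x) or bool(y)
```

x = ''; y = 'ok'; result = True

True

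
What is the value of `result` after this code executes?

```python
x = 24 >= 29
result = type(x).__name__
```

x is bool; result = 'bool'

'bool'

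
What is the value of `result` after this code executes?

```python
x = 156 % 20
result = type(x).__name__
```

x is int; result = 'int'

'int'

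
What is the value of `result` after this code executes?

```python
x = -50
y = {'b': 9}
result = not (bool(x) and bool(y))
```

x = -50; y = {'b': 9}; result = False

False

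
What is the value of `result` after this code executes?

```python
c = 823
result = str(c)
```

c = 823; result = '823'

'823'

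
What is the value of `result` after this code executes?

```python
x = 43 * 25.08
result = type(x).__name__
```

x is float; result = 'float'

'float'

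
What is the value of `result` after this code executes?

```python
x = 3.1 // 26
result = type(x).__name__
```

x is float; result = 'float'

'float'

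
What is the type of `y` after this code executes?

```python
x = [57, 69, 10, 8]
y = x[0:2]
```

Slicing a list returns a list

list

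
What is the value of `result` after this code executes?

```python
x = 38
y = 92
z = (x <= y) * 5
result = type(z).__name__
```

x is int; y is int; z is int; result = 'int'

'int'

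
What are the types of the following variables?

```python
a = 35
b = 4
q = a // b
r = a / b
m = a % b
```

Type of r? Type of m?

/ returns float; % of ints returns int

float, int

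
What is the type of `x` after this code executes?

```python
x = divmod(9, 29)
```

divmod() returns tuple of (quotient, remainder)

tuple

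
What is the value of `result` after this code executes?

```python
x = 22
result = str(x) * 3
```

x = 22; result = '222222'

'222222'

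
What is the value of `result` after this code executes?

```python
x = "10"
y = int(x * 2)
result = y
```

x = '10'; y = 1010; result = 1010

1010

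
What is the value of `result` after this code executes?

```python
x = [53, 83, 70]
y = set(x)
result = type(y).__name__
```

x is list; y is set; result = 'set'

'set'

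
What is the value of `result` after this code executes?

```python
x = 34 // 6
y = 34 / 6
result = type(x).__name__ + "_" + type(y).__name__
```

x is int; y is float; result = 'int_float'

'int_float'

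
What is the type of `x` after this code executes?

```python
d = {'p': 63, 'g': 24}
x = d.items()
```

dict.items() returns dict_items view

dict_items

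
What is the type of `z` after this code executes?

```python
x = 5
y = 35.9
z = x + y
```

int + float = float

float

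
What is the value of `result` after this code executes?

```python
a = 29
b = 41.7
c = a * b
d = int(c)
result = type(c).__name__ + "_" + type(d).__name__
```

a is int; b is float; c is float; d is int; result = 'float_int'

'float_int'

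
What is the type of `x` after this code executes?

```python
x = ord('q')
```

ord() returns int (code point)

int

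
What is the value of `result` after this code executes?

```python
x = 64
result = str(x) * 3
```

x = 64; result = '646464'

'646464'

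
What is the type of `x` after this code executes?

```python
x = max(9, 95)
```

max() of ints returns int

int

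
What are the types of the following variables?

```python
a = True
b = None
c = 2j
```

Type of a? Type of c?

a is assigned the constant True, which has type bool; c is assigned 2j, an imaginary literal (j suffix), which has type complex

bool, complex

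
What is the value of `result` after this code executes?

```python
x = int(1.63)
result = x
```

x = 1; result = 1

1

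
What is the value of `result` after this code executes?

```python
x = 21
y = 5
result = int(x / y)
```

x = 21; y = 5; result = 4

4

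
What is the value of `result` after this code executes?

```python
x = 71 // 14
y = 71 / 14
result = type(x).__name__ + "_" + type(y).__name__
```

x is int; y is float; result = 'int_float'

'int_float'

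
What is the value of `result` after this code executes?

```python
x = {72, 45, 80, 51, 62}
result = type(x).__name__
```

x is set; result = 'set'

'set'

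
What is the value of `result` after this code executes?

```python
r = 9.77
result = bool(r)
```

r = 9.77; result = True

True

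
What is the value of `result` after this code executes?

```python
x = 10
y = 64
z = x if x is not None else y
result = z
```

x = 10; y = 64; z = 10; result = 10

10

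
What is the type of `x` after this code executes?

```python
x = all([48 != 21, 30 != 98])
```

all() returns bool

bool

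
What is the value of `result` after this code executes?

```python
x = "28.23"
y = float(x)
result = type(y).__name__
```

x is str; y is float; result = 'float'

'float'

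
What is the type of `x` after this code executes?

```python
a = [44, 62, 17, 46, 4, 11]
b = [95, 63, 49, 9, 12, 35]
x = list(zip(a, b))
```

list(zip()) returns a list of tuples

list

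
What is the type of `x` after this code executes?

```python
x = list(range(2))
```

list(range()) returns list

list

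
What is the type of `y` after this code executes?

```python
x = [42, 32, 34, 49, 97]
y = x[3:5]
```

Slicing a list returns a list

list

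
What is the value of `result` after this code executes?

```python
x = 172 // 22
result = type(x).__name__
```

x is int; result = 'int'

'int'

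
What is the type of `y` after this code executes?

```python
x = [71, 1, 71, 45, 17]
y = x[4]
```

Indexing list[int] returns int

int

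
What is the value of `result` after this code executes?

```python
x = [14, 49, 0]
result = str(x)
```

x = [14, 49, 0]; result = '[14, 49, 0]'

'[14, 49, 0]'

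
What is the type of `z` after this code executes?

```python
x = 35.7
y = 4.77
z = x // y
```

float // float = float

float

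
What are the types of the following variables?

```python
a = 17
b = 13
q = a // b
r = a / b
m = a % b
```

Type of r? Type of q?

/ returns float; // returns int

float, int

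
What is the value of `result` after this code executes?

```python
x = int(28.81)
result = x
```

x = 28; result = 28

28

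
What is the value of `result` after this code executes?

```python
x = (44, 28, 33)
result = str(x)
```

x = (44, 28, 33); result = '(44, 28, 33)'

'(44, 28, 33)'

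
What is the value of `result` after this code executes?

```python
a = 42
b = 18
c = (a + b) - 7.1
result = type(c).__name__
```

a is int; b is int; c is float; result = 'float'

'float'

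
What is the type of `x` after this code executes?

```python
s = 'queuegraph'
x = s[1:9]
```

Slicing a str returns str

str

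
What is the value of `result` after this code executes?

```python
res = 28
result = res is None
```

res = 28; result = False

False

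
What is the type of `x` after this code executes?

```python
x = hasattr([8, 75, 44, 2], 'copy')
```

hasattr() returns bool

bool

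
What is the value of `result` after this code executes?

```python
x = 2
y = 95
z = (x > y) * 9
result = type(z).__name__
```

x is int; y is int; z is int; result = 'int'

'int'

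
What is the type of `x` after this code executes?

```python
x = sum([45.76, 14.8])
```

sum() of floats returns float

float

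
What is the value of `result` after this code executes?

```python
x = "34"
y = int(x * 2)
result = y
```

x = '34'; y = 3434; result = 3434

3434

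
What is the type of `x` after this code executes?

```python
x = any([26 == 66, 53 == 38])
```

any() returns bool

bool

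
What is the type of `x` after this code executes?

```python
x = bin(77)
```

bin() returns str representation

str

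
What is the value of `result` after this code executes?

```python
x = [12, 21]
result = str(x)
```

x = [12, 21]; result = '[12, 21]'

'[12, 21]'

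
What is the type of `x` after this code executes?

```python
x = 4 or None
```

'or' returns first truthy value

int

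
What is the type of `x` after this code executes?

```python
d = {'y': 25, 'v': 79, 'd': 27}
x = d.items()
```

dict.items() returns dict_items view

dict_items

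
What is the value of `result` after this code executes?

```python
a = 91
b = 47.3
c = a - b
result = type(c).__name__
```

a is int; b is float; c is float; result = 'float'

'float'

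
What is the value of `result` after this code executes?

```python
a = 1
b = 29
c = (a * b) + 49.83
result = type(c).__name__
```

a is int; b is int; c is float; result = 'float'

'float'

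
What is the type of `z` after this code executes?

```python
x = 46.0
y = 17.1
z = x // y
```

float // float = float

float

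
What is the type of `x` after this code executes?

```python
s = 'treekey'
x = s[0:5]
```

Slicing a str returns str

str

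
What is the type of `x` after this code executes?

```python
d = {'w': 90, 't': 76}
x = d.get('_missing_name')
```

dict.get() returns None when key not found

NoneType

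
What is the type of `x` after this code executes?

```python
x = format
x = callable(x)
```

callable() returns bool

bool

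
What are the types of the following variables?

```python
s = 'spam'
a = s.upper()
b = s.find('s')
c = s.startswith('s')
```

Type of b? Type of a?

find() returns int; upper() returns str

int, str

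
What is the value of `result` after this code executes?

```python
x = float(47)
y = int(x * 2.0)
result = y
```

x = 47.0; y = 94; result = 94

94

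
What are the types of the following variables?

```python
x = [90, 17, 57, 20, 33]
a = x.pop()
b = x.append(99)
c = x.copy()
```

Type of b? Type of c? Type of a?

append() returns None; copy() returns list; pop() returns element

NoneType, list, int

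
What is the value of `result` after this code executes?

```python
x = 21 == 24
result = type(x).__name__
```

x is bool; result = 'bool'

'bool'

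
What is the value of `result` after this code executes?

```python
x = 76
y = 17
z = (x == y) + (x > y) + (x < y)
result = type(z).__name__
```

x is int; y is int; z is int; result = 'int'

'int'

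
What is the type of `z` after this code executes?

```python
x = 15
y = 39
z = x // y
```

int // int = int

int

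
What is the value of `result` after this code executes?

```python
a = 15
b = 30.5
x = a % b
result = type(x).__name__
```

a is int; b is float; x is float; result = 'float'

'float'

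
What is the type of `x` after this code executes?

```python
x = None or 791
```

'or' with None returns the other truthy value

int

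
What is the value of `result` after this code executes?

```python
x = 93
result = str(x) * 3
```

x = 93; result = '939393'

'939393'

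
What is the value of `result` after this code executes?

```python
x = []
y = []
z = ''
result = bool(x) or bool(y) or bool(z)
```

x = []; y = []; z = ''; result = False

False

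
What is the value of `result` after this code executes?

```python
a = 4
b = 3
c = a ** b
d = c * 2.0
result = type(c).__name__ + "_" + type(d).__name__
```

a is int; b is int; c is int; d is float; result = 'int_float'

'int_float'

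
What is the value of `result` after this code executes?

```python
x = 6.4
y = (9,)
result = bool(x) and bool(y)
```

x = 6.4; y = (9,); result = True

True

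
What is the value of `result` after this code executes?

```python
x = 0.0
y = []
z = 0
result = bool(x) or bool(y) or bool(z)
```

x = 0.0; y = []; z = 0; result = False

False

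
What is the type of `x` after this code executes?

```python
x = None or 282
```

'or' with None returns the other truthy value

int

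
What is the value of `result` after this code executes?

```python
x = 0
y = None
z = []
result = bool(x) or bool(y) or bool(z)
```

x = 0; y = None; z = []; result = False

False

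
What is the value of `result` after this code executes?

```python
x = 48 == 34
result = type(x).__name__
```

x is bool; result = 'bool'

'bool'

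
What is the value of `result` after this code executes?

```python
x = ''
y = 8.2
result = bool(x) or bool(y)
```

x = ''; y = 8.2; result = True

True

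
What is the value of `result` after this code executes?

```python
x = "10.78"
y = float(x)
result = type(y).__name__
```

x is str; y is float; result = 'float'

'float'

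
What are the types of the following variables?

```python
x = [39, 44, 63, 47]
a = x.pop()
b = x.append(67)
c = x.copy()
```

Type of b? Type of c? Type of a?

append() returns None; copy() returns list; pop() returns element

NoneType, list, int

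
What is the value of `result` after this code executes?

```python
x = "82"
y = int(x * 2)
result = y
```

x = '82'; y = 8282; result = 8282

8282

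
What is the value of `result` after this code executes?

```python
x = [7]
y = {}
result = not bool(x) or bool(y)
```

x = [7]; y = {}; result = False

False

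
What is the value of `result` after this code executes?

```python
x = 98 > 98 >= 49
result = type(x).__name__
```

x is bool; result = 'bool'

'bool'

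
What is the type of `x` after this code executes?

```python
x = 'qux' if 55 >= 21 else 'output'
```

Both branches of conditional are str

str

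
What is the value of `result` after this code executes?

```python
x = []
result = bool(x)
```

x = []; result = False

False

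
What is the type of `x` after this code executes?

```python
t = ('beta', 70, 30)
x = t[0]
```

Index 0 of tuple is a str literal

str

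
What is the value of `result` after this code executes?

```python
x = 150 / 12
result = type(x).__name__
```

x is float; result = 'float'

'float'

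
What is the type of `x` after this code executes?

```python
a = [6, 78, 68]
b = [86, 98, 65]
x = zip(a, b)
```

zip() returns a zip object

zip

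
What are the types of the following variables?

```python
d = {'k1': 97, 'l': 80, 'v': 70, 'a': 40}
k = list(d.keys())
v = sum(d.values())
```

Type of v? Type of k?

sum of ints is int; list() converts to list

int, list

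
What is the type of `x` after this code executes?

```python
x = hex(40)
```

hex() returns str representation

str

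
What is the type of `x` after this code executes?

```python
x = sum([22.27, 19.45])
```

sum() of floats returns float

float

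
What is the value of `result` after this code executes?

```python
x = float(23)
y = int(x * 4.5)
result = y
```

x = 23.0; y = 103; result = 103

103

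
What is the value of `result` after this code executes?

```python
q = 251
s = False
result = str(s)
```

q = 251; s = False; result = 'False'

'False'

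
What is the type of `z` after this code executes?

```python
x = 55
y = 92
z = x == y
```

Equality comparison returns bool

bool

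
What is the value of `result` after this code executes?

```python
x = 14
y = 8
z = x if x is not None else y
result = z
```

x = 14; y = 8; z = 14; result = 14

14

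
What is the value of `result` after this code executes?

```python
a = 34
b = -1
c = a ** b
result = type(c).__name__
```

a is int; b is int; c is float; result = 'float'

'float'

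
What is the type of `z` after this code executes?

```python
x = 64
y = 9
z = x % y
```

int % int = int

int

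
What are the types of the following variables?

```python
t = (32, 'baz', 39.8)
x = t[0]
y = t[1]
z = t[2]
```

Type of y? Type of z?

tuple[1] is str; tuple[2] is float

str, float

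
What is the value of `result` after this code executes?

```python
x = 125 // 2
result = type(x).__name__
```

x is int; result = 'int'

'int'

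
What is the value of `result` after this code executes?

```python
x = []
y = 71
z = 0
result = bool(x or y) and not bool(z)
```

x = []; y = 71; z = 0; result = True

True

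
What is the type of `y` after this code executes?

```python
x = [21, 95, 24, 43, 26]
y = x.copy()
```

list.copy() returns list

list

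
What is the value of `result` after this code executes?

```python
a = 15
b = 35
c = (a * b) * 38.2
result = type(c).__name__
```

a is int; b is int; c is float; result = 'float'

'float'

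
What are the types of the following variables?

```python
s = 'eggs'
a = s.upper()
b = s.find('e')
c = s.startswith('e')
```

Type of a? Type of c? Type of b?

upper() returns str; startswith() returns bool; find() returns int

str, bool, int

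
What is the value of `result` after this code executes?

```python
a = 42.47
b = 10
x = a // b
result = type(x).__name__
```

a is float; b is int; x is float; result = 'float'

'float'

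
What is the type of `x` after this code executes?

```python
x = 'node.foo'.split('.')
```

str.split() returns list

list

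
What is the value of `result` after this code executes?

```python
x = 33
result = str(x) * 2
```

x = 33; result = '3333'

'3333'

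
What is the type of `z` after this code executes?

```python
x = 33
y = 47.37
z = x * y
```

int * float = float

float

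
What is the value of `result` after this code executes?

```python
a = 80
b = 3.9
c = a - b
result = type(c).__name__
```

a is int; b is float; c is float; result = 'float'

'float'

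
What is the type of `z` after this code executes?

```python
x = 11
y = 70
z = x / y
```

int / int = float

float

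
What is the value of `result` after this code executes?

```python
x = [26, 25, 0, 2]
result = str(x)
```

x = [26, 25, 0, 2]; result = '[26, 25, 0, 2]'

'[26, 25, 0, 2]'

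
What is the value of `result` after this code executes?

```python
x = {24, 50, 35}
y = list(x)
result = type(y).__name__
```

x is set; y is list; result = 'list'

'list'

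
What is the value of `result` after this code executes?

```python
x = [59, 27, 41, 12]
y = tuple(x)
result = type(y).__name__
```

x is list; y is tuple; result = 'tuple'

'tuple'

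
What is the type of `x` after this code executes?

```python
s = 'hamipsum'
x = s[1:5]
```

Slicing a str returns str

str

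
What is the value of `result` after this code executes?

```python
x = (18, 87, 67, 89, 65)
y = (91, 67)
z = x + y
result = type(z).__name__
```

x is tuple; y is tuple; z is tuple; result = 'tuple'

'tuple'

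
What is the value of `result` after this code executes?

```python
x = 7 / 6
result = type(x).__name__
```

x is float; result = 'float'

'float'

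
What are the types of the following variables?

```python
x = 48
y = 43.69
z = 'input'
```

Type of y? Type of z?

y is assigned a number with a decimal point, so it is a float; z is assigned a quoted string literal, so it is a str

float, str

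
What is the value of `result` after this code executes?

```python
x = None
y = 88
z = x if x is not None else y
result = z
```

x = None; y = 88; z = 88; result = 88

88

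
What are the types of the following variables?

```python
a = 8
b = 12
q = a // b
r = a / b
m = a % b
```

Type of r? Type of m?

/ returns float; % of ints returns int

float, int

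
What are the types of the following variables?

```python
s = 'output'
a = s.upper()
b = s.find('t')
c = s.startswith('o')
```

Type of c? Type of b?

startswith() returns bool; find() returns int

bool, int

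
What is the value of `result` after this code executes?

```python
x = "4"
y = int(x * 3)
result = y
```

x = '4'; y = 444; result = 444

444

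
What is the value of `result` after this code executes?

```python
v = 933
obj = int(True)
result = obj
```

v = 933; obj = 1; result = 1

1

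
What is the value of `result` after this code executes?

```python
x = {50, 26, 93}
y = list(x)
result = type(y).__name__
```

x is set; y is list; result = 'list'

'list'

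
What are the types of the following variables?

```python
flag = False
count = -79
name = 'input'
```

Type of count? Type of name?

count is assigned a bare integer (no decimal point), so it is an int; name is assigned a quoted string literal, so it is a str

int, str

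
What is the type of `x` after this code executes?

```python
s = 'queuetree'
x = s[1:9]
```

Slicing a str returns str

str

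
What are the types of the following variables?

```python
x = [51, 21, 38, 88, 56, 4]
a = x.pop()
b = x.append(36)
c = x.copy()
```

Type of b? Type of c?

append() returns None; copy() returns list

NoneType, list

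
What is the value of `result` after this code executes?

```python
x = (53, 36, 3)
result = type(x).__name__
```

x is tuple; result = 'tuple'

'tuple'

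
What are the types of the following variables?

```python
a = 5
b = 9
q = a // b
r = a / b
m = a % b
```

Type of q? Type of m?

// returns int; % of ints returns int

int, int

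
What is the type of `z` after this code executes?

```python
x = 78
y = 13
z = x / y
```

int / int = float

float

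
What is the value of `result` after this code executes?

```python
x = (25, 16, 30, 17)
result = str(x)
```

x = (25, 16, 30, 17); result = '(25, 16, 30, 17)'

'(25, 16, 30, 17)'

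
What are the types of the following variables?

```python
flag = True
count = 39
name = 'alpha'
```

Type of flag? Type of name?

flag is assigned the constant True, which has type bool; name is assigned a quoted string literal, so it is a str

bool, str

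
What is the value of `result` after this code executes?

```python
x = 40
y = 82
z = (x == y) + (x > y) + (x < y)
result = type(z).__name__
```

x is int; y is int; z is int; result = 'int'

'int'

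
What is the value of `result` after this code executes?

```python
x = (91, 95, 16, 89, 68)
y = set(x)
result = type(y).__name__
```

x is tuple; y is set; result = 'set'

'set'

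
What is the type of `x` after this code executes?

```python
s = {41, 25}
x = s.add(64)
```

set.add() returns None (mutates in place)

NoneType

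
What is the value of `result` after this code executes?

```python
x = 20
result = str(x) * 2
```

x = 20; result = '2020'

'2020'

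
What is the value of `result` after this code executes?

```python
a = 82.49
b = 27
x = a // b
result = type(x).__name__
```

a is float; b is int; x is float; result = 'float'

'float'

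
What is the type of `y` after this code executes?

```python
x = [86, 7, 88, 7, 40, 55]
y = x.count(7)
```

list.count() returns int

int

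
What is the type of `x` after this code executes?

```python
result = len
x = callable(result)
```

callable() returns bool

bool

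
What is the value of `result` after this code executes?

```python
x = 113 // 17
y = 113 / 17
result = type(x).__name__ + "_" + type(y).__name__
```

x is int; y is float; result = 'int_float'

'int_float'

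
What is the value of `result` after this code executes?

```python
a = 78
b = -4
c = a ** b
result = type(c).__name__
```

a is int; b is int; c is float; result = 'float'

'float'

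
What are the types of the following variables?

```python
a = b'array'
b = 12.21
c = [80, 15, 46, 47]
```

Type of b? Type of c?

b is assigned a number with a decimal point, so it is a float; c is assigned a list literal (square brackets)

float, list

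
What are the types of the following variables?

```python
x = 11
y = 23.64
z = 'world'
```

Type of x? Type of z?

x is assigned a bare integer (no decimal point), so it is an int; z is assigned a quoted string literal, so it is a str

int, str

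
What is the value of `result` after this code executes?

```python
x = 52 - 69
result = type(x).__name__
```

x is int; result = 'int'

'int'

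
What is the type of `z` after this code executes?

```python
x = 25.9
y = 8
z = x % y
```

float % int = float

float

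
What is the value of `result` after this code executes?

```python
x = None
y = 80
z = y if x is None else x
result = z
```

x = None; y = 80; z = 80; result = 80

80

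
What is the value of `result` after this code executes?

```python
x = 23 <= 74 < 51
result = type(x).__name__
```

x is bool; result = 'bool'

'bool'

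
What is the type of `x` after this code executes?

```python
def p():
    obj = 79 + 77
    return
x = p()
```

Bare return returns None

NoneType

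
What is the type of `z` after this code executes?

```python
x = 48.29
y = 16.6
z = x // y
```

float // float = float

float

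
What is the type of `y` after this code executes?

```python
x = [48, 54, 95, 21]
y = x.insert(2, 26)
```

list.insert() returns None

NoneType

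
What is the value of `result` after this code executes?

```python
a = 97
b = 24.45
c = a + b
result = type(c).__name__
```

a is int; b is float; c is float; result = 'float'

'float'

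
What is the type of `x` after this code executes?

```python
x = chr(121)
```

chr() returns str (single char)

str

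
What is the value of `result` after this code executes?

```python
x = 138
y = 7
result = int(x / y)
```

x = 138; y = 7; result = 19

19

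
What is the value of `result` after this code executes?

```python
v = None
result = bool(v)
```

v = None; result = False

False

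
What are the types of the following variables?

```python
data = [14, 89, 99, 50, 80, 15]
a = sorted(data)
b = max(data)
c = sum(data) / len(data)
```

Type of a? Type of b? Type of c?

sorted() returns list; max of ints returns int; int / int = float

list, int, float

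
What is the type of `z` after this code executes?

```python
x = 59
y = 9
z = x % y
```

int % int = int

int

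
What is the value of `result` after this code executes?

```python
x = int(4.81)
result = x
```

x = 4; result = 4

4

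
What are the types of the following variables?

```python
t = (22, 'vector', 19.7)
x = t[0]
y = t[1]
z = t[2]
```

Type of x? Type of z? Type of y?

tuple[0] is int; tuple[2] is float; tuple[1] is str

int, float, str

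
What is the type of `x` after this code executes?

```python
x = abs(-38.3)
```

abs() of float returns float

float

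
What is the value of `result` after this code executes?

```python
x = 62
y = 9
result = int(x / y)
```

x = 62; y = 9; result = 6

6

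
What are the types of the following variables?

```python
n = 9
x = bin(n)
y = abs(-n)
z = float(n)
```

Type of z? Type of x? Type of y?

float() returns float; bin() returns str; abs() of int returns int

float, str, int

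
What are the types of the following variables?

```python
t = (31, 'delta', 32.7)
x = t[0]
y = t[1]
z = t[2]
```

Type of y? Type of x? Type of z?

tuple[1] is str; tuple[0] is int; tuple[2] is float

str, int, float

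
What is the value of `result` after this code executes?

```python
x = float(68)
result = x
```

x = 68.0; result = 68.0

68.0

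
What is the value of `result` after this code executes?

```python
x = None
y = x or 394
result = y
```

x = None; y = 394; result = 394

394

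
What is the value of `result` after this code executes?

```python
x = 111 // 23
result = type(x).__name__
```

x is int; result = 'int'

'int'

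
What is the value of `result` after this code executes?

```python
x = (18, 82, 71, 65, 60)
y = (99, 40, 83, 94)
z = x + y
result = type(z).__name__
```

x is tuple; y is tuple; z is tuple; result = 'tuple'

'tuple'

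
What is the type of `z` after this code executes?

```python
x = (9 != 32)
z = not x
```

'not' returns bool

bool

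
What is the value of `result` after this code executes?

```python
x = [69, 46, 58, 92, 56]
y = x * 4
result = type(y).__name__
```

x is list; y is list; result = 'list'

'list'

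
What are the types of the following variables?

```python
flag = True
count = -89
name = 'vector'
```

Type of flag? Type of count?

flag is assigned the constant True, which has type bool; count is assigned a bare integer (no decimal point), so it is an int

bool, int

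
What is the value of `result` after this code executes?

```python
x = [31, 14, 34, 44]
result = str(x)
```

x = [31, 14, 34, 44]; result = '[31, 14, 34, 44]'

'[31, 14, 34, 44]'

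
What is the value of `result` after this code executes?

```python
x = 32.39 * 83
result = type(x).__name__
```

x is float; result = 'float'

'float'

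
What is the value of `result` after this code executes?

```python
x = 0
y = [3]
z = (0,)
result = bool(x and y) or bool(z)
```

x = 0; y = [3]; z = (0,); result = True

True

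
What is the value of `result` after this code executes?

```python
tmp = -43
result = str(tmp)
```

tmp = -43; result = '-43'

'-43'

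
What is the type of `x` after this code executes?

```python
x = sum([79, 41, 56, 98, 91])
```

sum() of ints returns int

int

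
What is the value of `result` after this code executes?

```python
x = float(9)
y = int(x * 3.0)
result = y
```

x = 9.0; y = 27; result = 27

27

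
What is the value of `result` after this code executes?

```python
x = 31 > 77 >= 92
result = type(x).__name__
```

x is bool; result = 'bool'

'bool'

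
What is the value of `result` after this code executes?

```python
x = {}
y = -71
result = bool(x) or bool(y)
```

x = {}; y = -71; result = True

True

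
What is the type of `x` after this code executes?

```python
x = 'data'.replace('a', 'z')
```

str.replace() returns str

str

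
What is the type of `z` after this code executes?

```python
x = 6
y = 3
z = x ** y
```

positive int ** positive int = int

int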